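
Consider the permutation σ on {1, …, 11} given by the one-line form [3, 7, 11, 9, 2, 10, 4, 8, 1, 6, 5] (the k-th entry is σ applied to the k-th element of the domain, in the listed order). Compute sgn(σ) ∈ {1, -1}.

In disjoint-cycle form the cycle lengths are 8, 2, 1.
A cycle is odd iff its length is even; σ has 2 even-length cycles, so sgn(σ) = (−1)^2 and σ is even.

1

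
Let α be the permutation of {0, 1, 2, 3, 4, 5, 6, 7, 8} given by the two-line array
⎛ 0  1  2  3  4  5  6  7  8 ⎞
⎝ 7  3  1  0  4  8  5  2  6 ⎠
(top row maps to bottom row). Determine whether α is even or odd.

even

In disjoint-cycle form the cycle lengths are 5, 3, 1.
A cycle is odd iff its length is even; α has 0 even-length cycles, so sgn(α) = (−1)^0 and α is even.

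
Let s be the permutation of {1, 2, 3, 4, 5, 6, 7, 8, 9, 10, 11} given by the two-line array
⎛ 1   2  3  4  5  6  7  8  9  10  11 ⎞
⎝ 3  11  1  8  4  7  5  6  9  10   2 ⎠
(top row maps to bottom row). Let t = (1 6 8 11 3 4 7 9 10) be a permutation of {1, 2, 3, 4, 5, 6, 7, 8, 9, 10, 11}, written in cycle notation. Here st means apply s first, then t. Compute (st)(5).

7

s(5) = 4, then t(4) = 7; composing gives (st)(5) = 7.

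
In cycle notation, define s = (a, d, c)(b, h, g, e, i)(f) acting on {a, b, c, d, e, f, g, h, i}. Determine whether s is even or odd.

even

The cycle lengths are 5, 3, 1.
A cycle is odd iff its length is even; s has 0 even-length cycles, so sgn(s) = (−1)^0 and s is even.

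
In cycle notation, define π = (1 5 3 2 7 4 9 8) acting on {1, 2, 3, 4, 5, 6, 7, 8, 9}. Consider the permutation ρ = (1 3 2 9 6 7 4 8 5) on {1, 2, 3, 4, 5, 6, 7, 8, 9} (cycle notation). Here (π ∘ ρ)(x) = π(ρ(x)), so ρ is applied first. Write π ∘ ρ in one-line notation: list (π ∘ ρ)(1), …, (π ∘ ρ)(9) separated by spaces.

(π ∘ ρ)(x) = π(ρ(x)). Computing each image: π(ρ(1)) = π(3) = 2, π(ρ(2)) = π(9) = 8, π(ρ(3)) = π(2) = 7, π(ρ(4)) = π(8) = 1, π(ρ(5)) = π(1) = 5, π(ρ(6)) = π(7) = 4, π(ρ(7)) = π(4) = 9, π(ρ(8)) = π(5) = 3, π(ρ(9)) = π(6) = 6.
Hence π ∘ ρ = [2 8 7 1 5 4 9 3 6].

2 8 7 1 5 4 9 3 6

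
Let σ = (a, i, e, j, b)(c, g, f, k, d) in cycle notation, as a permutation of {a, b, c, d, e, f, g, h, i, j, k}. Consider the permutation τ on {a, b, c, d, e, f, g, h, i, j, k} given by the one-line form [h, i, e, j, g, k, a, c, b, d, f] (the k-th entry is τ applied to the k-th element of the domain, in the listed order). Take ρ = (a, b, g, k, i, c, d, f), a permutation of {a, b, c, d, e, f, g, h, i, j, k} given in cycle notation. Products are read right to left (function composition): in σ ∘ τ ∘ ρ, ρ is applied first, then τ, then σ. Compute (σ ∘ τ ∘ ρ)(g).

(σ ∘ τ ∘ ρ)(g) = σ(τ(ρ(g))). ρ(g) = k, then τ(k) = f, then σ(f) = k, so the result is k.

k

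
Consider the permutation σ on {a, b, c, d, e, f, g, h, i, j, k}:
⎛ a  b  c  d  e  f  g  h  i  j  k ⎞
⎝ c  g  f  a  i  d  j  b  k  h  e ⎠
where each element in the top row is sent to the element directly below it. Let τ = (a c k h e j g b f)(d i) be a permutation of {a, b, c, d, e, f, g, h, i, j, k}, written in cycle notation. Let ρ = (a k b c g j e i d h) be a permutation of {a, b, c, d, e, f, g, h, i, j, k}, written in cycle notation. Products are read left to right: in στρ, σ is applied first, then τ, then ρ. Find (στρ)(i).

Chase i: σ(i) = k; τ(k) = h; ρ(h) = a. Hence (στρ)(i) = a.

a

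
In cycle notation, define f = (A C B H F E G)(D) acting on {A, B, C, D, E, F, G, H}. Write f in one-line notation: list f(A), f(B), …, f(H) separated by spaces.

Image by image: A→C, B→H, C→B, D→D, E→G, F→E, G→A, H→F.
Listing these in domain order gives C H B D G E A F.

C H B D G E A F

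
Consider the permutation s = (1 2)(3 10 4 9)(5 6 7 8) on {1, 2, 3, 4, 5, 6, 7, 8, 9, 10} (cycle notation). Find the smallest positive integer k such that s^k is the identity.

The cycle type of s is (4, 4, 2).
Since disjoint cycles commute, ord(s) = lcm(4, 4, 2) = 4.

4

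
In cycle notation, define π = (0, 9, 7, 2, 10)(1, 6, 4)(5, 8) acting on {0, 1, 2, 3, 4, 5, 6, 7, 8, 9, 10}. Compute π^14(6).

6 lies in the 3-cycle (1, 6, 4).
Since the cycle has length 3, π^14 acts on it the same as π^2 (14 mod 3 = 2).
Stepping 2 places around the cycle: 6 → 4 → 1.

1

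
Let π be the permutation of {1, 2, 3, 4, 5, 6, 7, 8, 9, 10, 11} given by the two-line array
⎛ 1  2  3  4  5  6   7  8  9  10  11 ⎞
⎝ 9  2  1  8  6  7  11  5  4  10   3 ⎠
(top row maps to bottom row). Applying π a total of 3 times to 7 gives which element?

Tracing 7 → 11 → … returns to 7 after 9 steps, so 7 lies in a 9-cycle (1 9 4 8 5 6 7 11 3).
Advancing 3 steps from 7: 7 → 11 → 3 → 1.

1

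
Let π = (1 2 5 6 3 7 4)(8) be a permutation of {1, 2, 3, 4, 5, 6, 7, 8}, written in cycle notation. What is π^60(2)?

7

2 lies in the 7-cycle (1 2 5 6 3 7 4).
Powers repeat with period 7 on this cycle, and 60 mod 7 = 4, so π^60(2) = π^4(2).
Stepping 4 places around the cycle: 2 → 5 → 6 → 3 → 7.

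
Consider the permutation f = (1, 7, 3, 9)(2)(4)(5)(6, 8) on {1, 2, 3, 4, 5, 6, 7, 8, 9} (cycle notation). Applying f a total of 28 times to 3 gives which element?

3 lies in the 4-cycle (1, 7, 3, 9).
On a 4-cycle, f^4 is the identity, so f^28 = f^0 there (28 ≡ 0 mod 4).
So f^28(3) = 3.

3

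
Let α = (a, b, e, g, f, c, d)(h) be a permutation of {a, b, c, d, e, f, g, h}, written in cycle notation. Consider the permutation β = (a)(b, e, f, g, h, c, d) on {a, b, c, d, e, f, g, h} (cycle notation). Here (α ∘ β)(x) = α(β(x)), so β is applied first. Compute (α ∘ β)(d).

(α ∘ β)(d) = α(β(d)). β(d) = b, then α(b) = e. So (α ∘ β)(d) = e.

e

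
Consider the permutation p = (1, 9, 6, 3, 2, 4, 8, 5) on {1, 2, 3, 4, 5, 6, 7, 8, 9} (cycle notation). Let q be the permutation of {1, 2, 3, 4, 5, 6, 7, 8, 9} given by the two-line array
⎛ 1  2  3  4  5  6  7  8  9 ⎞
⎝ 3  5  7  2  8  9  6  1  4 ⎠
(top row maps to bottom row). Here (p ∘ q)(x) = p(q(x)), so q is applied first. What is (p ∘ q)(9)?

(p ∘ q)(9) = p(q(9)). q(9) = 4, then p(4) = 8. So (p ∘ q)(9) = 8.

8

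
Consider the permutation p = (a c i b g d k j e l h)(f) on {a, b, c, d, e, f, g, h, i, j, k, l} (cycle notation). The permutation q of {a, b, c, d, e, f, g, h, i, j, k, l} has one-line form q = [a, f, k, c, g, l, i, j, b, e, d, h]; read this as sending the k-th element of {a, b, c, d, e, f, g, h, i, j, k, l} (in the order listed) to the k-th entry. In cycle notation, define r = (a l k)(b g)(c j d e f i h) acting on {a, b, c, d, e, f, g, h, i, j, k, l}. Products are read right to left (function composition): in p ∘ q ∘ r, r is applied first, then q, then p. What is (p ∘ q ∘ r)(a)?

a

Apply the permutations in order: r(a) = l, then q(l) = h, then p(h) = a. So (p ∘ q ∘ r)(a) = a.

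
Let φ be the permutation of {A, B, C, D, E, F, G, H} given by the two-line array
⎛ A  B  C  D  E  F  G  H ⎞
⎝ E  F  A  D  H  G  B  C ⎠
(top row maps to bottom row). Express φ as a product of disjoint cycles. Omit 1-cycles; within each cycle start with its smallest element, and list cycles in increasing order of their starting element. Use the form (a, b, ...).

From A: A → E → H → C → A, closing the cycle (A, E, H, C).
Continuing from each remaining unvisited element yields (A, E, H, C)(B, F, G).

(A, E, H, C)(B, F, G)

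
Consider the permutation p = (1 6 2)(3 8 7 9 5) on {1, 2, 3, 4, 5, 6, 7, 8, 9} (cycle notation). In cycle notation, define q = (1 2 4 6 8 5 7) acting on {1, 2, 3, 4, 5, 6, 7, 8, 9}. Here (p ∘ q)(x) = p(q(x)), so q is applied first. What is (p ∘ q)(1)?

1

(p ∘ q)(1) = p(q(1)). q(1) = 2, then p(2) = 1. So (p ∘ q)(1) = 1.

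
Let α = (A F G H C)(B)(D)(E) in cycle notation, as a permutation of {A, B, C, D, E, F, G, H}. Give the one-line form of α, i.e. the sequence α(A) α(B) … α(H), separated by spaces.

F B A D E G H C

Image by image: A↦F, B↦B, C↦A, D↦D, E↦E, F↦G, G↦H, H↦C.
So the one-line form is F B A D E G H C.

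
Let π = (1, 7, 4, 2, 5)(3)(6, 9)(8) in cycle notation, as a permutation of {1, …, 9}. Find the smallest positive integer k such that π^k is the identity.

10

The cycle type of π is (5, 2, 1, 1).
The order is lcm(5, 2) = 10.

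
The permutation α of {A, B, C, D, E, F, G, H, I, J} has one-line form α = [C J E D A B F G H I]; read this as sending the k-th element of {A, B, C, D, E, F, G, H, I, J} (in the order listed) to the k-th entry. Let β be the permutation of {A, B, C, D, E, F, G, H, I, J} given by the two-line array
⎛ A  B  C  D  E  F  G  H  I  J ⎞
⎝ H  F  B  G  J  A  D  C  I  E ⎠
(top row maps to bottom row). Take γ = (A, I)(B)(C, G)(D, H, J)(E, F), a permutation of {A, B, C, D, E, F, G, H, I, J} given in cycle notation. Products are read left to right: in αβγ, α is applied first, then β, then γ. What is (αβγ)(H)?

H

(αβγ)(H) = γ(β(α(H))). α(H) = G, then β(G) = D, then γ(D) = H, so the result is H.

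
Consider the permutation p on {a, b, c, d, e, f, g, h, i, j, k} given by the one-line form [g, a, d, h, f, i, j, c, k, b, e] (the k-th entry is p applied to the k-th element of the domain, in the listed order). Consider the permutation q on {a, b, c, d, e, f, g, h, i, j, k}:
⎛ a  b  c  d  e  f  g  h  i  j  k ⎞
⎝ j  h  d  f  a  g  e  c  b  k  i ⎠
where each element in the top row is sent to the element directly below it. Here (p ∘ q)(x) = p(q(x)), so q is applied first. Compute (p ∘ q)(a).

q(a) = j, then p(j) = b; composing gives (p ∘ q)(a) = b.

b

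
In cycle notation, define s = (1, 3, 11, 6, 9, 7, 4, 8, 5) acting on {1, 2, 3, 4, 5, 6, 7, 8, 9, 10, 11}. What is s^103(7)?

7 lies in the 9-cycle (1, 3, 11, 6, 9, 7, 4, 8, 5).
On a 9-cycle, s^9 is the identity, so s^103 = s^4 there (103 ≡ 4 mod 9).
Advancing 4 steps from 7: 7 → 4 → 8 → 5 → 1.

1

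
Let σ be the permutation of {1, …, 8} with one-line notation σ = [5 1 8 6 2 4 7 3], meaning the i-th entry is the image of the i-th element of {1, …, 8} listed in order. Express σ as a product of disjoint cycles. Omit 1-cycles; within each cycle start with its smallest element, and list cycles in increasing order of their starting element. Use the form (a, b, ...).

Iterating σ from 1 gives 1 → 5 → 2 → 1; that is the 3-cycle (1, 5, 2).
Repeating from the next unused element and collecting all non-trivial cycles gives (1, 5, 2)(3, 8)(4, 6).

(1, 5, 2)(3, 8)(4, 6)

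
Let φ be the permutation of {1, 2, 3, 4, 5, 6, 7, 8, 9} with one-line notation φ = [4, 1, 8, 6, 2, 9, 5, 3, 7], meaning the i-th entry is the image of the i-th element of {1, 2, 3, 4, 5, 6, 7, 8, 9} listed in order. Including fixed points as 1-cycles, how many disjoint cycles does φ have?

The cycle decomposition is (1 4 6 9 7 5 2)(3 8), which has 2 cycles (counting 1-cycles).

2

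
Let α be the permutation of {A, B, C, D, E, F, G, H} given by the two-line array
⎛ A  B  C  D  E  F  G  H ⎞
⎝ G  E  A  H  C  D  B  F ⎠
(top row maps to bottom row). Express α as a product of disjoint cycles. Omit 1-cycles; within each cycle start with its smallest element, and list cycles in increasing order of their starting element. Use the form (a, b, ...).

Iterating α from A gives A → G → B → E → C → A; that is the 5-cycle (A, G, B, E, C).
Continuing from each remaining unvisited element yields (A, G, B, E, C)(D, H, F).

(A, G, B, E, C)(D, H, F)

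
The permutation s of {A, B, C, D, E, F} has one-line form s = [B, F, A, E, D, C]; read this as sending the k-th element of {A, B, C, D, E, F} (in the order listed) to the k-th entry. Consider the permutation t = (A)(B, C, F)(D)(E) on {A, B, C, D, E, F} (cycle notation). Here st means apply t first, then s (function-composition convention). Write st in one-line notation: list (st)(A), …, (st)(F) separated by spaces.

B A C E D F

(st)(x) = s(t(x)). Computing each image: s(t(A)) = s(A) = B, s(t(B)) = s(C) = A, s(t(C)) = s(F) = C, s(t(D)) = s(D) = E, s(t(E)) = s(E) = D, s(t(F)) = s(B) = F.
Hence st = [B A C E D F].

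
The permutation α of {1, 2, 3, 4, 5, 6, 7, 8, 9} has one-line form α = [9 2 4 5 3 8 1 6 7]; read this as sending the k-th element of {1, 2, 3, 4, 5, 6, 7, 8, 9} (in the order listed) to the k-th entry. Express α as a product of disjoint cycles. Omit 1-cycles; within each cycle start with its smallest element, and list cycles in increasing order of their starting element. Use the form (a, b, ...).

(1, 9, 7)(3, 4, 5)(6, 8)

From 1: 1 → 9 → 7 → 1, closing the cycle (1, 9, 7).
Continuing from each remaining unvisited element yields (1, 9, 7)(3, 4, 5)(6, 8).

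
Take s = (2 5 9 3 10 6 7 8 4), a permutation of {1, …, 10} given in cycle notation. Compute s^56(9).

10

9 lies in the 9-cycle (2 5 9 3 10 6 7 8 4).
Since the cycle has length 9, s^56 acts on it the same as s^2 (56 mod 9 = 2).
Advancing 2 steps from 9: 9 → 3 → 10.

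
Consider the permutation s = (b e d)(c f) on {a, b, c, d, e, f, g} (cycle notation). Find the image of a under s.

a does not appear in any cycle of s, so it is a fixed point: s(a) = a.

a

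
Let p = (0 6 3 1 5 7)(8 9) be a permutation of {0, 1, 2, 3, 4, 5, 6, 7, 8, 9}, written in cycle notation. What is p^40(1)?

1 lies in the 6-cycle (0 6 3 1 5 7).
On a 6-cycle, p^6 is the identity, so p^40 = p^4 there (40 ≡ 4 mod 6).
Advancing 4 steps from 1: 1 → 5 → 7 → 0 → 6.

6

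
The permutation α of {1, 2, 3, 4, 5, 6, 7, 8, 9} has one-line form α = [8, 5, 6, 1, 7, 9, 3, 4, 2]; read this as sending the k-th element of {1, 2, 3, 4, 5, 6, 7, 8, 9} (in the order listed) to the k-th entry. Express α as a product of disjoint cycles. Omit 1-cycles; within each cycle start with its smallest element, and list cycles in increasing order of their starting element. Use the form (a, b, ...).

Iterating α from 1 gives 1 → 8 → 4 → 1; that is the 3-cycle (1, 8, 4).
Repeating from the next unused element and collecting all non-trivial cycles gives (1, 8, 4)(2, 5, 7, 3, 6, 9).

(1, 8, 4)(2, 5, 7, 3, 6, 9)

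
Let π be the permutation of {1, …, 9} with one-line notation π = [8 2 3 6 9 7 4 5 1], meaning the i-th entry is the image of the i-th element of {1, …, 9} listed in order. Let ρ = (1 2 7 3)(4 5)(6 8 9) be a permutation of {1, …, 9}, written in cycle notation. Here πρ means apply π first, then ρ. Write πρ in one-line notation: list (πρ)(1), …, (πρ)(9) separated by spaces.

9 7 1 8 6 3 5 4 2

(πρ)(x) = ρ(π(x)). Computing each image: ρ(π(1)) = ρ(8) = 9, ρ(π(2)) = ρ(2) = 7, ρ(π(3)) = ρ(3) = 1, ρ(π(4)) = ρ(6) = 8, ρ(π(5)) = ρ(9) = 6, ρ(π(6)) = ρ(7) = 3, ρ(π(7)) = ρ(4) = 5, ρ(π(8)) = ρ(5) = 4, ρ(π(9)) = ρ(1) = 2.
Hence πρ = [9 7 1 8 6 3 5 4 2].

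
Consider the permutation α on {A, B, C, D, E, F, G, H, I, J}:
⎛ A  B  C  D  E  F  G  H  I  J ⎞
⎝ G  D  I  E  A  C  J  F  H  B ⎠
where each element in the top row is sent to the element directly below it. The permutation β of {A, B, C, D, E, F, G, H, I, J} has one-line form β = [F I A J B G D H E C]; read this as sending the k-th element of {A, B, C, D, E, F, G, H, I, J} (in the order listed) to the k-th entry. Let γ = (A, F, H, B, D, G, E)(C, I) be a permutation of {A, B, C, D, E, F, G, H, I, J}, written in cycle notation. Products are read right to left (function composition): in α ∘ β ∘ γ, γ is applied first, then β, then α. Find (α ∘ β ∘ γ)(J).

I

Apply the permutations in order: γ(J) = J, then β(J) = C, then α(C) = I. So (α ∘ β ∘ γ)(J) = I.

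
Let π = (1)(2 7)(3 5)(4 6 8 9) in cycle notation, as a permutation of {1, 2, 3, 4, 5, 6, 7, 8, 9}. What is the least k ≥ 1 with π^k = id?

4

The cycle type of π is (4, 2, 2, 1).
The order of π is the least common multiple of its cycle lengths: lcm(4, 2, 2) = 4.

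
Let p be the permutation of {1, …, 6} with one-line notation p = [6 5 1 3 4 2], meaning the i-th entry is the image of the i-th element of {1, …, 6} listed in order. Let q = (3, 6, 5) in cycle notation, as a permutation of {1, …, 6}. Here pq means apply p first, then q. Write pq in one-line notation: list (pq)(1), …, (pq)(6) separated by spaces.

For each element, apply p then q: 1 → 6 → 5; 2 → 5 → 3; 3 → 1 → 1; 4 → 3 → 6; 5 → 4 → 4; 6 → 2 → 2.
So pq in one-line form is 5 3 1 6 4 2.

5 3 1 6 4 2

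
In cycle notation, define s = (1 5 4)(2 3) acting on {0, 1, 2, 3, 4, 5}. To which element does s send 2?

3

In the cycle (2 3), 2 is followed by 3, so s(2) = 3.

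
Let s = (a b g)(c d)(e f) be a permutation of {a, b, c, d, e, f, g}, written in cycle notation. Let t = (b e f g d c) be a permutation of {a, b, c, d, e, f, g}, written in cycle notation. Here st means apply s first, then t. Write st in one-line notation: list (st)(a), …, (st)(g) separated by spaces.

(st)(x) = t(s(x)). Computing each image: t(s(a)) = t(b) = e, t(s(b)) = t(g) = d, t(s(c)) = t(d) = c, t(s(d)) = t(c) = b, t(s(e)) = t(f) = g, t(s(f)) = t(e) = f, t(s(g)) = t(a) = a.
Hence st = [e d c b g f a].

e d c b g f a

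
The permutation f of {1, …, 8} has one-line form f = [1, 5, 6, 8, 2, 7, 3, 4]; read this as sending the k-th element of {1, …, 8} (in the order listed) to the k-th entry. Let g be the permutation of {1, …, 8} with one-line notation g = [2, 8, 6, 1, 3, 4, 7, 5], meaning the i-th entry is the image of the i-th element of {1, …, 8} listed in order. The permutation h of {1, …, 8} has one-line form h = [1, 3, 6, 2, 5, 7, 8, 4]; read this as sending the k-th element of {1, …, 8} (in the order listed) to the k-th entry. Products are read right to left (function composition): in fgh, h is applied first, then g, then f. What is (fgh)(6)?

(fgh)(6) = f(g(h(6))). h(6) = 7, then g(7) = 7, then f(7) = 3, so the result is 3.

3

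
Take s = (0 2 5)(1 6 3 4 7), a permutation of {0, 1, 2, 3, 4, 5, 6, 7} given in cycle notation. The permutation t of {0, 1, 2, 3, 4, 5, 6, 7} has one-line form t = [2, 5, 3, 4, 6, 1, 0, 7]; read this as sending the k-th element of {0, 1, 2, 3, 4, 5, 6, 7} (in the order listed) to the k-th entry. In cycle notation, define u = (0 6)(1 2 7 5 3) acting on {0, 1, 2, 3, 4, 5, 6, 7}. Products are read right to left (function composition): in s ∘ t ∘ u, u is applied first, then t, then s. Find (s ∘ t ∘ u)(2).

1

Apply the permutations in order: u(2) = 7, then t(7) = 7, then s(7) = 1. So (s ∘ t ∘ u)(2) = 1.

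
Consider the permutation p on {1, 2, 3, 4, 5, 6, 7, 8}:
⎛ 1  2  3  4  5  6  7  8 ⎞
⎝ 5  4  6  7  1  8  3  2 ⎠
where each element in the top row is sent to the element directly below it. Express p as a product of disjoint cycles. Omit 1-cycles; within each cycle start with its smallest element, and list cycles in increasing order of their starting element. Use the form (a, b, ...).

(1, 5)(2, 4, 7, 3, 6, 8)

From 1: 1 → 5 → 1, closing the cycle (1, 5).
Continuing from each remaining unvisited element yields (1, 5)(2, 4, 7, 3, 6, 8).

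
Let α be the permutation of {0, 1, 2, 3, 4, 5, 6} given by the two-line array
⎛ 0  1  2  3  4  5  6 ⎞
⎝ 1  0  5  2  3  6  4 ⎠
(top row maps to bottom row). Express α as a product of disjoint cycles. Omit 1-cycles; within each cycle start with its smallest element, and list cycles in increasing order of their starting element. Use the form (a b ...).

(0 1)(2 5 6 4 3)

Iterating α from 0 gives 0 → 1 → 0; that is the 2-cycle (0 1).
Repeating from the next unused element and collecting all non-trivial cycles gives (0 1)(2 5 6 4 3).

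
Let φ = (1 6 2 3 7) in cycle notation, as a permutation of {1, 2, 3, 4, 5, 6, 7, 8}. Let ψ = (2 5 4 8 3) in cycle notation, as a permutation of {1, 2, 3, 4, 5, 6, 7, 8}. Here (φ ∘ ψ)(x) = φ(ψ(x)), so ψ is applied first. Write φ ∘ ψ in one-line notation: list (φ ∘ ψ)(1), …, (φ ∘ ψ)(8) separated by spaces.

6 5 3 8 4 2 1 7

(φ ∘ ψ)(x) = φ(ψ(x)). Computing each image: φ(ψ(1)) = φ(1) = 6, φ(ψ(2)) = φ(5) = 5, φ(ψ(3)) = φ(2) = 3, φ(ψ(4)) = φ(8) = 8, φ(ψ(5)) = φ(4) = 4, φ(ψ(6)) = φ(6) = 2, φ(ψ(7)) = φ(7) = 1, φ(ψ(8)) = φ(3) = 7.
Hence φ ∘ ψ = [6 5 3 8 4 2 1 7].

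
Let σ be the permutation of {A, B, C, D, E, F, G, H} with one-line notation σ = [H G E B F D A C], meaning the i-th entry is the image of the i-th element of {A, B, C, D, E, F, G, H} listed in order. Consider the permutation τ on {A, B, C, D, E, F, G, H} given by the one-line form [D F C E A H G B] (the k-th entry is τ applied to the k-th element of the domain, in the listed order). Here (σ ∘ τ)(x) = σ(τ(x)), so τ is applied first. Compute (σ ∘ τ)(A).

B

First apply τ: τ(A) = D, then σ(D) = B. Thus (σ ∘ τ)(A) = B.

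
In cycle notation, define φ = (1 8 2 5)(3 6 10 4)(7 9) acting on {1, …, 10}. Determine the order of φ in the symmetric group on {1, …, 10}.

The disjoint cycles have lengths 4, 4, 2.
Since disjoint cycles commute, ord(φ) = lcm(4, 4, 2) = 4.

4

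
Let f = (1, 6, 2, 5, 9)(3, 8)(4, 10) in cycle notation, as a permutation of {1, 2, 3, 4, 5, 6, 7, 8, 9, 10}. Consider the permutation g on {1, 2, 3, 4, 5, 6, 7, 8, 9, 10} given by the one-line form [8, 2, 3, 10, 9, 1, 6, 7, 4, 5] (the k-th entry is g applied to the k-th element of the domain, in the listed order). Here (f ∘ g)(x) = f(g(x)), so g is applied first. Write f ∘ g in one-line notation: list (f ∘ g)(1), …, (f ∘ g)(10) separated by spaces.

3 5 8 4 1 6 2 7 10 9

(f ∘ g)(x) = f(g(x)). Computing each image: f(g(1)) = f(8) = 3, f(g(2)) = f(2) = 5, f(g(3)) = f(3) = 8, f(g(4)) = f(10) = 4, f(g(5)) = f(9) = 1, f(g(6)) = f(1) = 6, f(g(7)) = f(6) = 2, f(g(8)) = f(7) = 7, f(g(9)) = f(4) = 10, f(g(10)) = f(5) = 9.
Hence f ∘ g = [3 5 8 4 1 6 2 7 10 9].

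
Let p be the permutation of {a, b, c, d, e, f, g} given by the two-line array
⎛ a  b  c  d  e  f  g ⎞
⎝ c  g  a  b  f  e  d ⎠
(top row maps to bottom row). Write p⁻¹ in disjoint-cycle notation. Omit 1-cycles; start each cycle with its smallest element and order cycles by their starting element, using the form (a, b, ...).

(a, c)(b, d, g)(e, f)

First write p in disjoint cycles: (a, c)(b, g, d)(e, f).
The inverse reverses every cycle; in canonical form, p⁻¹ = (a, c)(b, d, g)(e, f).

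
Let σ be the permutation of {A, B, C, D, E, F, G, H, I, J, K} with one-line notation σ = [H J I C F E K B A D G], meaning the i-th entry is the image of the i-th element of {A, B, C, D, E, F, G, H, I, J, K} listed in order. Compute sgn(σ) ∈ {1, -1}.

1

In disjoint-cycle form the cycle lengths are 7, 2, 2.
A cycle of length ℓ contributes ℓ−1 transpositions, so σ is a product of 6 + 1 + 1 = 8 transpositions — even.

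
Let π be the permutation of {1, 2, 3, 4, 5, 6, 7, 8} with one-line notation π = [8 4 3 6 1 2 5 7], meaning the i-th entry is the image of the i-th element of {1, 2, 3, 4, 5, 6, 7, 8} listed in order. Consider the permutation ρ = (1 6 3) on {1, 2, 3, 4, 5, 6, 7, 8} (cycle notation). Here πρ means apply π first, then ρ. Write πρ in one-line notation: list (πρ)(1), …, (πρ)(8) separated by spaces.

8 4 1 3 6 2 5 7

(πρ)(x) = ρ(π(x)). Computing each image: ρ(π(1)) = ρ(8) = 8, ρ(π(2)) = ρ(4) = 4, ρ(π(3)) = ρ(3) = 1, ρ(π(4)) = ρ(6) = 3, ρ(π(5)) = ρ(1) = 6, ρ(π(6)) = ρ(2) = 2, ρ(π(7)) = ρ(5) = 5, ρ(π(8)) = ρ(7) = 7.
Hence πρ = [8 4 1 3 6 2 5 7].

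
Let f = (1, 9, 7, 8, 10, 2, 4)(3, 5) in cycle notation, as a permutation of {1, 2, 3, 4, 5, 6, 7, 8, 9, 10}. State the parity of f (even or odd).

odd

The cycle lengths are 7, 2, 1.
A cycle of length ℓ contributes ℓ−1 transpositions, so f is a product of 6 + 1 = 7 transpositions — odd.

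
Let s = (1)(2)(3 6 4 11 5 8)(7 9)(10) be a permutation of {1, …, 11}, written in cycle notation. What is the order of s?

6

The disjoint cycles have lengths 6, 2, 1, 1, 1.
The order is lcm(6, 2) = 6.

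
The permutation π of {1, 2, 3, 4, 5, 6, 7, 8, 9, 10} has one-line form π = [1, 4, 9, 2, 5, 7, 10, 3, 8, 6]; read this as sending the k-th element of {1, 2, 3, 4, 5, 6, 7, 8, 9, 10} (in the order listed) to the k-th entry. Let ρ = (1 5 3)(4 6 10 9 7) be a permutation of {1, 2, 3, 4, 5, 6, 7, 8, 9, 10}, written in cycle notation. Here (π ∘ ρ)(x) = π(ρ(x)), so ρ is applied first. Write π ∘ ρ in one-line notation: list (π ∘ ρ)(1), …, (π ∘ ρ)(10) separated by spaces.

5 4 1 7 9 6 2 3 10 8

For each element, apply ρ then π: 1 → 5 → 5; 2 → 2 → 4; 3 → 1 → 1; 4 → 6 → 7; 5 → 3 → 9; 6 → 10 → 6; 7 → 4 → 2; 8 → 8 → 3; 9 → 7 → 10; 10 → 9 → 8.
Collecting the images, π ∘ ρ = [5 4 1 7 9 6 2 3 10 8].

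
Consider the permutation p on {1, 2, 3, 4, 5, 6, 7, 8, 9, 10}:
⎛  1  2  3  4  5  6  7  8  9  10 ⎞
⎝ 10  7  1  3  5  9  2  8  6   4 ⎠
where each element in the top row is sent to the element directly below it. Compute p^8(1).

Tracing 1 → 10 → … returns to 1 after 4 steps, so 1 lies in a 4-cycle (1, 10, 4, 3).
Since the cycle has length 4, p^8 acts on it the same as p^0 (8 mod 4 = 0).
So p^8(1) = 1.

1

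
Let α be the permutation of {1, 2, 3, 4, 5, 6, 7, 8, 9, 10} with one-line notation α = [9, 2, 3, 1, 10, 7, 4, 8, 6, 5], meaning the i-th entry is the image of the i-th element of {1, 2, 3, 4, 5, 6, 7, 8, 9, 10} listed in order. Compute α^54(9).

Tracing 9 → 6 → … returns to 9 after 5 steps, so 9 lies in a 5-cycle (1, 9, 6, 7, 4).
On a 5-cycle, α^5 is the identity, so α^54 = α^4 there (54 ≡ 4 mod 5).
Stepping 4 places around the cycle: 9 → 6 → 7 → 4 → 1.

1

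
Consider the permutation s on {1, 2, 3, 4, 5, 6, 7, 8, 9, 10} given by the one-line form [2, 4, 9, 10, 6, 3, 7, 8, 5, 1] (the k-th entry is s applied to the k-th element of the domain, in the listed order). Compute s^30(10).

Tracing 10 → 1 → … returns to 10 after 4 steps, so 10 lies in a 4-cycle (1 2 4 10).
On a 4-cycle, s^4 is the identity, so s^30 = s^2 there (30 ≡ 2 mod 4).
Advancing 2 steps from 10: 10 → 1 → 2.

2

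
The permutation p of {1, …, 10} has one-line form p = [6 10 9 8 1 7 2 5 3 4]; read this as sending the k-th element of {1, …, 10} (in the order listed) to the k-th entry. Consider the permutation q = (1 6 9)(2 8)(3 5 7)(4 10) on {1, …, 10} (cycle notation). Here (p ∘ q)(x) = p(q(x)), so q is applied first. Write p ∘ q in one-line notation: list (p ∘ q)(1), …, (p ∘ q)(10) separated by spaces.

7 5 1 4 2 3 9 10 6 8

For each element, apply q then p: 1 → 6 → 7; 2 → 8 → 5; 3 → 5 → 1; 4 → 10 → 4; 5 → 7 → 2; 6 → 9 → 3; 7 → 3 → 9; 8 → 2 → 10; 9 → 1 → 6; 10 → 4 → 8.
Collecting the images, p ∘ q = [7 5 1 4 2 3 9 10 6 8].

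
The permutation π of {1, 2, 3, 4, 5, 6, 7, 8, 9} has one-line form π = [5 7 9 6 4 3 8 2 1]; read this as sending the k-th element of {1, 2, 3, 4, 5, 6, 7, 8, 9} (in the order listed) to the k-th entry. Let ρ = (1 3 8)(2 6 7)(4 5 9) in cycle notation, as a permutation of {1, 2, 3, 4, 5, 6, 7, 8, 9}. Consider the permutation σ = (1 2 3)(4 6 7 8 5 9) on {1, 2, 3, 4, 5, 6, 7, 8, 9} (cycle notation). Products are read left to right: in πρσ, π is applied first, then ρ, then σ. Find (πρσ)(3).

6

(πρσ)(3) = σ(ρ(π(3))). π(3) = 9, then ρ(9) = 4, then σ(4) = 6, so the result is 6.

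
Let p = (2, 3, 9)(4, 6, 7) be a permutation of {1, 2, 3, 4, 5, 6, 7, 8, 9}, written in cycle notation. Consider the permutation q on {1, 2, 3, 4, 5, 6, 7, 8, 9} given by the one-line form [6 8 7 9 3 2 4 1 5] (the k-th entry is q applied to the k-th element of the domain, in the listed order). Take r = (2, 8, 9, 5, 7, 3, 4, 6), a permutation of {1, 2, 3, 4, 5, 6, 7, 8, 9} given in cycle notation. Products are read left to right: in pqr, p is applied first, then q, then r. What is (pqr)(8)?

(pqr)(8) = r(q(p(8))). p(8) = 8, then q(8) = 1, then r(1) = 1, so the result is 1.

1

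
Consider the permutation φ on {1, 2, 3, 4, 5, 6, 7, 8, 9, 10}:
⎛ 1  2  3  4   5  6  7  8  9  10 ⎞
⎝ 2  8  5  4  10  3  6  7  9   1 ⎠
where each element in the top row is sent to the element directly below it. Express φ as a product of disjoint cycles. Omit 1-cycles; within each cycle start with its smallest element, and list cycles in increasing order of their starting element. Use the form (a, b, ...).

From 1: 1 → 2 → 8 → 7 → 6 → 3 → 5 → 10 → 1, closing the cycle (1, 2, 8, 7, 6, 3, 5, 10).
Continuing from each remaining unvisited element yields (1, 2, 8, 7, 6, 3, 5, 10).

(1, 2, 8, 7, 6, 3, 5, 10)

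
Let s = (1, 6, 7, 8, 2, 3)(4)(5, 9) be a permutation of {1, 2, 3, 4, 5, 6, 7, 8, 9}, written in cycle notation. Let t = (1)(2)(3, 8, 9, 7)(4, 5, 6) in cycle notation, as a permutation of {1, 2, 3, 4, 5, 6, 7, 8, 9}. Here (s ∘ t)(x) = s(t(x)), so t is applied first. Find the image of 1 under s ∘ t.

t(1) = 1, then s(1) = 6; composing gives (s ∘ t)(1) = 6.

6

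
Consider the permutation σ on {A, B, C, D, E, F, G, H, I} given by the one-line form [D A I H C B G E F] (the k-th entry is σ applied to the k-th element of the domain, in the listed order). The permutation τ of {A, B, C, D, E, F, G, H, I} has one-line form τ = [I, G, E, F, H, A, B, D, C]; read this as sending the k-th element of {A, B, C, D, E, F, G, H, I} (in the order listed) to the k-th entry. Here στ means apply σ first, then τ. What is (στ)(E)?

First apply σ: σ(E) = C, then τ(C) = E. Thus (στ)(E) = E.

E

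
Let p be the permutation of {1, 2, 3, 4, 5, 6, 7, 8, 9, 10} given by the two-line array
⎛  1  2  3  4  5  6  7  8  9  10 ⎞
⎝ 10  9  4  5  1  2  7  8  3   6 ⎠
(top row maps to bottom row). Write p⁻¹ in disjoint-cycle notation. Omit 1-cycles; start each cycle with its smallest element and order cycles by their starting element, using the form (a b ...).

The cycle decomposition of p is (1 10 6 2 9 3 4 5).
The inverse reverses every cycle; in canonical form, p⁻¹ = (1 5 4 3 9 2 6 10).

(1 5 4 3 9 2 6 10)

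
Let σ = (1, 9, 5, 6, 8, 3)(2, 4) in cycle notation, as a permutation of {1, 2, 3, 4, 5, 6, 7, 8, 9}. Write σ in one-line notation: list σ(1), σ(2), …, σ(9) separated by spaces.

9 4 1 2 6 8 7 3 5

Image by image: 1→9, 2→4, 3→1, 4→2, 5→6, 6→8, 7→7, 8→3, 9→5.
Listing these in domain order gives 9 4 1 2 6 8 7 3 5.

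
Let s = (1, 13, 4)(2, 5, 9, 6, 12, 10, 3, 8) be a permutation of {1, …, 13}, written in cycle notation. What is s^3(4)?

4 lies in the 3-cycle (1, 13, 4).
Since the cycle has length 3, s^3 acts on it the same as s^0 (3 mod 3 = 0).
So s^3(4) = 4.

4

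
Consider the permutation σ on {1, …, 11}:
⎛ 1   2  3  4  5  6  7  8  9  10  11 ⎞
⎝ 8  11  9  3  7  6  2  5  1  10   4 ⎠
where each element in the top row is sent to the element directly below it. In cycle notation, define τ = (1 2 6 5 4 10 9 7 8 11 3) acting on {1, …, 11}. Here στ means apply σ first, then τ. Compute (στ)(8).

4

σ(8) = 5, then τ(5) = 4; composing gives (στ)(8) = 4.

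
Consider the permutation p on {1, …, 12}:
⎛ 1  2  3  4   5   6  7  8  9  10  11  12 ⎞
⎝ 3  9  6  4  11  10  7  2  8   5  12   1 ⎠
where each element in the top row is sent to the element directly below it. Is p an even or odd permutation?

In disjoint-cycle form the cycle lengths are 7, 3, 1, 1.
A cycle of length ℓ contributes ℓ−1 transpositions, so p is a product of 6 + 2 = 8 transpositions — even.

even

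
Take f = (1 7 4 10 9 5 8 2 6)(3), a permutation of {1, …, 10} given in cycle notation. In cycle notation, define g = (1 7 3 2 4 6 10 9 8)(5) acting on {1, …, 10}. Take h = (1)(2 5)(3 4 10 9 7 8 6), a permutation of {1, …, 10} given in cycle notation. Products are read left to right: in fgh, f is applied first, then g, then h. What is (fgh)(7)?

(fgh)(7) = h(g(f(7))). f(7) = 4, then g(4) = 6, then h(6) = 3, so the result is 3.

3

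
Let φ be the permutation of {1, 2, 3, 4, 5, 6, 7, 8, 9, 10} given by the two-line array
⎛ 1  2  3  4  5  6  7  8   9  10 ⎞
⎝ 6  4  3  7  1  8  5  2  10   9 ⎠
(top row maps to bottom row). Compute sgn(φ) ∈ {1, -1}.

-1

In disjoint-cycle form the cycle lengths are 7, 2, 1.
A cycle of length ℓ contributes ℓ−1 transpositions, so φ is a product of 6 + 1 = 7 transpositions — odd.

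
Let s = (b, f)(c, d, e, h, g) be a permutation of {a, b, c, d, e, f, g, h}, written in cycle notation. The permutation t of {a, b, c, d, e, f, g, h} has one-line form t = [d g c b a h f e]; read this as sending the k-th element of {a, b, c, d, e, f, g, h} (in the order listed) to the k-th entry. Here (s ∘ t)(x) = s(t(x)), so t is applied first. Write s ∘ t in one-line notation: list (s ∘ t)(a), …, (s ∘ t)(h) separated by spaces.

e c d f a g b h

Chase each element through t then s: a → d → e; b → g → c; c → c → d; d → b → f; e → a → a; f → h → g; g → f → b; h → e → h.
Collecting the images, s ∘ t = [e c d f a g b h].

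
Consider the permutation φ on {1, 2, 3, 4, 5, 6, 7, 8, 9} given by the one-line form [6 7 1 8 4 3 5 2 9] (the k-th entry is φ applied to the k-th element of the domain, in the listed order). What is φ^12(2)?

5

Tracing 2 → 7 → … returns to 2 after 5 steps, so 2 lies in a 5-cycle (2, 7, 5, 4, 8).
Since the cycle has length 5, φ^12 acts on it the same as φ^2 (12 mod 5 = 2).
Stepping 2 places around the cycle: 2 → 7 → 5.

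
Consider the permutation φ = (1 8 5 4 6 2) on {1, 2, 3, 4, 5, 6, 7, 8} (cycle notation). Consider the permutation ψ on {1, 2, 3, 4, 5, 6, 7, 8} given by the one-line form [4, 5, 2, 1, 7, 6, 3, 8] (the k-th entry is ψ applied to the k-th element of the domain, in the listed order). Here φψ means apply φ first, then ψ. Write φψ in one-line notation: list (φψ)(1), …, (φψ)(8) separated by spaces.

(φψ)(x) = ψ(φ(x)). Computing each image: ψ(φ(1)) = ψ(8) = 8, ψ(φ(2)) = ψ(1) = 4, ψ(φ(3)) = ψ(3) = 2, ψ(φ(4)) = ψ(6) = 6, ψ(φ(5)) = ψ(4) = 1, ψ(φ(6)) = ψ(2) = 5, ψ(φ(7)) = ψ(7) = 3, ψ(φ(8)) = ψ(5) = 7.
Hence φψ = [8 4 2 6 1 5 3 7].

8 4 2 6 1 5 3 7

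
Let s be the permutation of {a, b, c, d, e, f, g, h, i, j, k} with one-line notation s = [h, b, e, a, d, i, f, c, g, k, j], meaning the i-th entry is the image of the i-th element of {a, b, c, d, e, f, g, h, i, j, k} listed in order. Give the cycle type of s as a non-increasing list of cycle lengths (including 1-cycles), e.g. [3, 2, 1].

[5, 3, 2, 1]

The disjoint cycles are (a h c e d)(b)(f i g)(j k), with lengths 5, 3, 2, 1 in non-increasing order.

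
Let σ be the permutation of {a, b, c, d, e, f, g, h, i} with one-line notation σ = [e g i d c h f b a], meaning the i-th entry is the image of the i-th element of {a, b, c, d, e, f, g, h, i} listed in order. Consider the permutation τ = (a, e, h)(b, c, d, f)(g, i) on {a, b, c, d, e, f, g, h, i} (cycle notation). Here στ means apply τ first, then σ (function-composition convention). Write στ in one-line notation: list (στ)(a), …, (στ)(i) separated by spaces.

c i d h b g a e f

(στ)(x) = σ(τ(x)). Computing each image: σ(τ(a)) = σ(e) = c, σ(τ(b)) = σ(c) = i, σ(τ(c)) = σ(d) = d, σ(τ(d)) = σ(f) = h, σ(τ(e)) = σ(h) = b, σ(τ(f)) = σ(b) = g, σ(τ(g)) = σ(i) = a, σ(τ(h)) = σ(a) = e, σ(τ(i)) = σ(g) = f.
Hence στ = [c i d h b g a e f].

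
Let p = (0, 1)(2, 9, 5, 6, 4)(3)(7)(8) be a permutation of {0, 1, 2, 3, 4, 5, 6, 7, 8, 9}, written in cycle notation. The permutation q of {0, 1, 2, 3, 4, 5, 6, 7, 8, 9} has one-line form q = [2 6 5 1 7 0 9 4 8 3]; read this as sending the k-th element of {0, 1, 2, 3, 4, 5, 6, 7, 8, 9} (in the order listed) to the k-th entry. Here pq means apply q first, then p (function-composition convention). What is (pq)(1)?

4

(pq)(1) = p(q(1)). q(1) = 6, then p(6) = 4. So (pq)(1) = 4.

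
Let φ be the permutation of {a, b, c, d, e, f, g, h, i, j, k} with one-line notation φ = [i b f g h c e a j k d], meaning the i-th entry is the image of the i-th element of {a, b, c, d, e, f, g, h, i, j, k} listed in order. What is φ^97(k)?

d

Tracing k → d → … returns to k after 8 steps, so k lies in an 8-cycle (a i j k d g e h).
Since the cycle has length 8, φ^97 acts on it the same as φ^1 (97 mod 8 = 1).
Stepping 1 place around the cycle: k → d.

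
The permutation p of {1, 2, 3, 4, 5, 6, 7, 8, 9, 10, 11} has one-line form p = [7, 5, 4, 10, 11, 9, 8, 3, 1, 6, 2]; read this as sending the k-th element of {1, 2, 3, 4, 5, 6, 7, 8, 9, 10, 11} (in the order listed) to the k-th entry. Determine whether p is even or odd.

In disjoint-cycle form the cycle lengths are 8, 3.
A cycle of length ℓ contributes ℓ−1 transpositions, so p is a product of 7 + 2 = 9 transpositions — odd.

odd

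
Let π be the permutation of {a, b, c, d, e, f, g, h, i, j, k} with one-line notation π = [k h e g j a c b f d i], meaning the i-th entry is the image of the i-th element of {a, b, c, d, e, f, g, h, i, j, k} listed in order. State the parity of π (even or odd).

even

In disjoint-cycle form the cycle lengths are 5, 4, 2.
A cycle of length ℓ contributes ℓ−1 transpositions, so π is a product of 4 + 3 + 1 = 8 transpositions — even.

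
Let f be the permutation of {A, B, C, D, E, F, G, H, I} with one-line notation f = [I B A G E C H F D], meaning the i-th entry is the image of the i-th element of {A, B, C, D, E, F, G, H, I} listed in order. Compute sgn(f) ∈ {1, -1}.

1

In disjoint-cycle form the cycle lengths are 7, 1, 1.
A cycle of length ℓ contributes ℓ−1 transpositions, so f is a product of 6 transpositions — even.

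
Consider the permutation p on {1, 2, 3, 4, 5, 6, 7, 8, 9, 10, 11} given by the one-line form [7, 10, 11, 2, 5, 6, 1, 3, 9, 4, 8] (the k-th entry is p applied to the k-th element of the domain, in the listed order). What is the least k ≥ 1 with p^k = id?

Decomposing into disjoint cycles gives cycle lengths 3, 3, 2, 1, 1, 1.
The order of p is the least common multiple of its cycle lengths: lcm(3, 3, 2) = 6.

6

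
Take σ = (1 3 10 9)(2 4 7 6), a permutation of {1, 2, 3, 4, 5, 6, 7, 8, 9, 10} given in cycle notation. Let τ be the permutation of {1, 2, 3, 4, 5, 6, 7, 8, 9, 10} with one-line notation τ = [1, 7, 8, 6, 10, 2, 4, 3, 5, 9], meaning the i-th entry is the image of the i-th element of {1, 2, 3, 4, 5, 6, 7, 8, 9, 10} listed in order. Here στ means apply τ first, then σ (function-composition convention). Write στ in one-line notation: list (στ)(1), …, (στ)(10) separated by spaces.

(στ)(x) = σ(τ(x)). Computing each image: σ(τ(1)) = σ(1) = 3, σ(τ(2)) = σ(7) = 6, σ(τ(3)) = σ(8) = 8, σ(τ(4)) = σ(6) = 2, σ(τ(5)) = σ(10) = 9, σ(τ(6)) = σ(2) = 4, σ(τ(7)) = σ(4) = 7, σ(τ(8)) = σ(3) = 10, σ(τ(9)) = σ(5) = 5, σ(τ(10)) = σ(9) = 1.
Hence στ = [3 6 8 2 9 4 7 10 5 1].

3 6 8 2 9 4 7 10 5 1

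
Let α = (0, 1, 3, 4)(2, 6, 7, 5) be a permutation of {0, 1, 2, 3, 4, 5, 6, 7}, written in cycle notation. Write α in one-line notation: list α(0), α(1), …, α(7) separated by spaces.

Image by image: 0→1, 1→3, 2→6, 3→4, 4→0, 5→2, 6→7, 7→5.
Listing these in domain order gives 1 3 6 4 0 2 7 5.

1 3 6 4 0 2 7 5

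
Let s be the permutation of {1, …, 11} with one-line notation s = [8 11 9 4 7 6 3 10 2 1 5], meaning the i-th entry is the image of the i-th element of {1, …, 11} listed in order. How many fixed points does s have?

2

The fixed points (elements with s(x) = x) are {4, 6}, so there are 2.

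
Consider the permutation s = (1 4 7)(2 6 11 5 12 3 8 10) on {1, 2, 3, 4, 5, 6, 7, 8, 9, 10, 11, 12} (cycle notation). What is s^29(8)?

5

8 lies in the 8-cycle (2 6 11 5 12 3 8 10).
On an 8-cycle, s^8 is the identity, so s^29 = s^5 there (29 ≡ 5 mod 8).
Advancing 5 steps from 8: 8 → 10 → 2 → 6 → 11 → 5.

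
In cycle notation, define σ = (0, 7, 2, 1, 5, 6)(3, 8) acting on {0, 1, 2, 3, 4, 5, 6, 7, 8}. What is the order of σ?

The disjoint cycles have lengths 6, 2, 1.
The order is lcm(6, 2) = 6.

6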